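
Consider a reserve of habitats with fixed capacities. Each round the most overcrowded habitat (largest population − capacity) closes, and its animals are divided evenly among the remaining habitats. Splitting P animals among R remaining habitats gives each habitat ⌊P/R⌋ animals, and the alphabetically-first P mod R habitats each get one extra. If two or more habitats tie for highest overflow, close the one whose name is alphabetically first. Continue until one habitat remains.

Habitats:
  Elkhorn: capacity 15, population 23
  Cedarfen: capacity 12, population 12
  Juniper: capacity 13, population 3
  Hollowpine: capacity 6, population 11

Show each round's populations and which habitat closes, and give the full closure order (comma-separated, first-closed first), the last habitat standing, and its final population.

Round 1: Cedarfen=12 Elkhorn=23 Hollowpine=11 Juniper=3 → close Elkhorn (overflow 8)
  23÷3 = 7 each, +1 to first 2
Round 2: Cedarfen=20 Hollowpine=19 Juniper=10 → close Hollowpine (overflow 13)
  19÷2 = 9 each, +1 to first 1
Round 3: Cedarfen=30 Juniper=19 → close Cedarfen (overflow 18)
  30÷1 = 30 each, +1 to first 0

Closure order: Elkhorn, Hollowpine, Cedarfen
Last habitat: Juniper with 49 animals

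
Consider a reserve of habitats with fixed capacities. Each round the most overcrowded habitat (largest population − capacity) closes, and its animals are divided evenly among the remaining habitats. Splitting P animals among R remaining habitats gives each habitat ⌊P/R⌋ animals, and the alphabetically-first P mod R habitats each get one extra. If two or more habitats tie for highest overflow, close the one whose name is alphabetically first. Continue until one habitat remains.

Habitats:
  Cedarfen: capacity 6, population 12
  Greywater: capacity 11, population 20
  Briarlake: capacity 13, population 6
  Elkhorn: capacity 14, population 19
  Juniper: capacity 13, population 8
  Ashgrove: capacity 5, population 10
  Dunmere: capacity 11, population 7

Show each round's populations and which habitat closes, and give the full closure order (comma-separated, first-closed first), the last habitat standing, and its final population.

Closure order: Greywater, Ashgrove, Cedarfen, Elkhorn, Dunmere, Briarlake
Last habitat: Juniper with 82 animals

Round 1: Ashgrove=10 Briarlake=6 Cedarfen=12 Dunmere=7 Elkhorn=19 Greywater=20 Juniper=8 → close Greywater (overflow 9)
  20÷6 = 3 each, +1 to first 2
Round 2: Ashgrove=14 Briarlake=10 Cedarfen=15 Dunmere=10 Elkhorn=22 Juniper=11 → close Ashgrove (overflow 9)
  14÷5 = 2 each, +1 to first 4
Round 3: Briarlake=13 Cedarfen=18 Dunmere=13 Elkhorn=25 Juniper=13 → close Cedarfen (overflow 12)
  18÷4 = 4 each, +1 to first 2
Round 4: Briarlake=18 Dunmere=18 Elkhorn=29 Juniper=17 → close Elkhorn (overflow 15)
  29÷3 = 9 each, +1 to first 2
Round 5: Briarlake=28 Dunmere=28 Juniper=26 → close Dunmere (overflow 17)
  28÷2 = 14 each, +1 to first 0
Round 6: Briarlake=42 Juniper=40 → close Briarlake (overflow 29)
  42÷1 = 42 each, +1 to first 0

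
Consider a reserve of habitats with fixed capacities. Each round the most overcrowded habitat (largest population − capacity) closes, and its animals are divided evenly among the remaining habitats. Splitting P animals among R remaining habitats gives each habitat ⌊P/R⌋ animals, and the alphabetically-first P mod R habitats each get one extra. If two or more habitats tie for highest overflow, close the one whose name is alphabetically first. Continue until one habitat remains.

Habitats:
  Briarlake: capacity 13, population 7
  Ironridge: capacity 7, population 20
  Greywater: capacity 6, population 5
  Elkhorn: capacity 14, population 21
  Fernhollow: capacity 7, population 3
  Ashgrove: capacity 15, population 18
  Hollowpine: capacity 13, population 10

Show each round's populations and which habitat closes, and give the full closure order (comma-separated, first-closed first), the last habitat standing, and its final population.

Round 1: Ashgrove=18 Briarlake=7 Elkhorn=21 Fernhollow=3 Greywater=5 Hollowpine=10 Ironridge=20 → close Ironridge (overflow 13)
  20÷6 = 3 each, +1 to first 2
Round 2: Ashgrove=22 Briarlake=11 Elkhorn=24 Fernhollow=6 Greywater=8 Hollowpine=13 → close Elkhorn (overflow 10)
  24÷5 = 4 each, +1 to first 4
Round 3: Ashgrove=27 Briarlake=16 Fernhollow=11 Greywater=13 Hollowpine=17 → close Ashgrove (overflow 12)
  27÷4 = 6 each, +1 to first 3
Round 4: Briarlake=23 Fernhollow=18 Greywater=20 Hollowpine=23 → close Greywater (overflow 14)
  20÷3 = 6 each, +1 to first 2
Round 5: Briarlake=30 Fernhollow=25 Hollowpine=29 → close Fernhollow (overflow 18)
  25÷2 = 12 each, +1 to first 1
Round 6: Briarlake=43 Hollowpine=41 → close Briarlake (overflow 30)
  43÷1 = 43 each, +1 to first 0

Closure order: Ironridge, Elkhorn, Ashgrove, Greywater, Fernhollow, Briarlake
Last habitat: Hollowpine with 84 animals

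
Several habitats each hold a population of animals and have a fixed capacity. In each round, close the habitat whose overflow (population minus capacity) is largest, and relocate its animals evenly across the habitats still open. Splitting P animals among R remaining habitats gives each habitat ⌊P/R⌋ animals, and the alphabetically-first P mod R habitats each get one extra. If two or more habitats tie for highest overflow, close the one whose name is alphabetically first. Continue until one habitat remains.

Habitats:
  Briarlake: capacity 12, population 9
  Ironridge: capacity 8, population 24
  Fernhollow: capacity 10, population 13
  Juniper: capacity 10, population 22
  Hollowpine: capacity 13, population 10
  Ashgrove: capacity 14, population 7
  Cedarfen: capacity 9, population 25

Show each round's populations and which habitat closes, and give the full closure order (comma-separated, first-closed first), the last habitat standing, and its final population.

Closure order: Cedarfen, Ironridge, Juniper, Fernhollow, Briarlake, Ashgrove
Last habitat: Hollowpine with 110 animals

Round 1: Ashgrove=7 Briarlake=9 Cedarfen=25 Fernhollow=13 Hollowpine=10 Ironridge=24 Juniper=22 → close Cedarfen (overflow 16)
  25÷6 = 4 each, +1 to first 1
Round 2: Ashgrove=12 Briarlake=13 Fernhollow=17 Hollowpine=14 Ironridge=28 Juniper=26 → close Ironridge (overflow 20)
  28÷5 = 5 each, +1 to first 3
Round 3: Ashgrove=18 Briarlake=19 Fernhollow=23 Hollowpine=19 Juniper=31 → close Juniper (overflow 21)
  31÷4 = 7 each, +1 to first 3
Round 4: Ashgrove=26 Briarlake=27 Fernhollow=31 Hollowpine=26 → close Fernhollow (overflow 21)
  31÷3 = 10 each, +1 to first 1
Round 5: Ashgrove=37 Briarlake=37 Hollowpine=36 → close Briarlake (overflow 25)
  37÷2 = 18 each, +1 to first 1
Round 6: Ashgrove=56 Hollowpine=54 → close Ashgrove (overflow 42)
  56÷1 = 56 each, +1 to first 0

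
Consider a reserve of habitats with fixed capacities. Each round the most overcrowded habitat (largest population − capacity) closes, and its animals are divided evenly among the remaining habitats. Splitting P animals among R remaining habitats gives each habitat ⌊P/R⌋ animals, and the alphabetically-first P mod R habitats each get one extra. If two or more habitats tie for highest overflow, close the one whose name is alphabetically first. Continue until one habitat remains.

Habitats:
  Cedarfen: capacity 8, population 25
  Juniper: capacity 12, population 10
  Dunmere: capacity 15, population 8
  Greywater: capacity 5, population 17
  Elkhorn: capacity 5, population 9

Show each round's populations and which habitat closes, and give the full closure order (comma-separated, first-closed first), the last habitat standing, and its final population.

Closure order: Cedarfen, Greywater, Elkhorn, Juniper
Last habitat: Dunmere with 69 animals

Round 1: Cedarfen=25 Dunmere=8 Elkhorn=9 Greywater=17 Juniper=10 → close Cedarfen (overflow 17)
  25÷4 = 6 each, +1 to first 1
Round 2: Dunmere=15 Elkhorn=15 Greywater=23 Juniper=16 → close Greywater (overflow 18)
  23÷3 = 7 each, +1 to first 2
Round 3: Dunmere=23 Elkhorn=23 Juniper=23 → close Elkhorn (overflow 18)
  23÷2 = 11 each, +1 to first 1
Round 4: Dunmere=35 Juniper=34 → close Juniper (overflow 22)
  34÷1 = 34 each, +1 to first 0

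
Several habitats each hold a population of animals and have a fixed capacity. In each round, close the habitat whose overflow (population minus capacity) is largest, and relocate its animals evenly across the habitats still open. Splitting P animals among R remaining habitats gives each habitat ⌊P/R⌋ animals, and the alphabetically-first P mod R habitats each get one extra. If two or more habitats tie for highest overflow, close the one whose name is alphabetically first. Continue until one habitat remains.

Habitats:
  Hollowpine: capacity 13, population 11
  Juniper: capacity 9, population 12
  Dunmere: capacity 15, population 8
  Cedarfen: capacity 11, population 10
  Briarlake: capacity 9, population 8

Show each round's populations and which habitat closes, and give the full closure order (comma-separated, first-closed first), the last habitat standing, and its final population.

Closure order: Juniper, Briarlake, Cedarfen, Hollowpine
Last habitat: Dunmere with 49 animals

Round 1: Briarlake=8 Cedarfen=10 Dunmere=8 Hollowpine=11 Juniper=12 → close Juniper (overflow 3)
  12÷4 = 3 each, +1 to first 0
Round 2: Briarlake=11 Cedarfen=13 Dunmere=11 Hollowpine=14 → close Briarlake (overflow 2)
  11÷3 = 3 each, +1 to first 2
Round 3: Cedarfen=17 Dunmere=15 Hollowpine=17 → close Cedarfen (overflow 6)
  17÷2 = 8 each, +1 to first 1
Round 4: Dunmere=24 Hollowpine=25 → close Hollowpine (overflow 12)
  25÷1 = 25 each, +1 to first 0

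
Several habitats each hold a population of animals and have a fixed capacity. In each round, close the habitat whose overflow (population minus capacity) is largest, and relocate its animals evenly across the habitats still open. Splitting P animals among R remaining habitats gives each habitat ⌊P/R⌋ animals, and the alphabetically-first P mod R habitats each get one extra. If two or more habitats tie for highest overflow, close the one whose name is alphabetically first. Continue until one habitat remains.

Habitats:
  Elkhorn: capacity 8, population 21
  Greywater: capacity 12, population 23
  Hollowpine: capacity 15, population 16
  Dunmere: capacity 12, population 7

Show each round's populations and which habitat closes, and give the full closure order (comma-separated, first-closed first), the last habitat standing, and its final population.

Closure order: Elkhorn, Greywater, Hollowpine
Last habitat: Dunmere with 67 animals

Round 1: Dunmere=7 Elkhorn=21 Greywater=23 Hollowpine=16 → close Elkhorn (overflow 13)
  21÷3 = 7 each, +1 to first 0
Round 2: Dunmere=14 Greywater=30 Hollowpine=23 → close Greywater (overflow 18)
  30÷2 = 15 each, +1 to first 0
Round 3: Dunmere=29 Hollowpine=38 → close Hollowpine (overflow 23)
  38÷1 = 38 each, +1 to first 0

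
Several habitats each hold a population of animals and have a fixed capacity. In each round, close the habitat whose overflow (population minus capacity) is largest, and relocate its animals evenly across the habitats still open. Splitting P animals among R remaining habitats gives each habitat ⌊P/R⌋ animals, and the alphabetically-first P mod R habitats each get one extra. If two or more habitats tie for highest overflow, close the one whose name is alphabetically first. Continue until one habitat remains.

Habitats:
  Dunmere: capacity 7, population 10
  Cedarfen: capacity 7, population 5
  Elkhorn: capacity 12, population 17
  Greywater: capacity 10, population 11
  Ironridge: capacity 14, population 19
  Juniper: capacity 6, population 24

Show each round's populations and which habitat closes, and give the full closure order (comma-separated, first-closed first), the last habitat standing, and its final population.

Round 1: Cedarfen=5 Dunmere=10 Elkhorn=17 Greywater=11 Ironridge=19 Juniper=24 → close Juniper (overflow 18)
  24÷5 = 4 each, +1 to first 4
Round 2: Cedarfen=10 Dunmere=15 Elkhorn=22 Greywater=16 Ironridge=23 → close Elkhorn (overflow 10)
  22÷4 = 5 each, +1 to first 2
Round 3: Cedarfen=16 Dunmere=21 Greywater=21 Ironridge=28 → close Dunmere (overflow 14)
  21÷3 = 7 each, +1 to first 0
Round 4: Cedarfen=23 Greywater=28 Ironridge=35 → close Ironridge (overflow 21)
  35÷2 = 17 each, +1 to first 1
Round 5: Cedarfen=41 Greywater=45 → close Greywater (overflow 35)
  45÷1 = 45 each, +1 to first 0

Closure order: Juniper, Elkhorn, Dunmere, Ironridge, Greywater
Last habitat: Cedarfen with 86 animals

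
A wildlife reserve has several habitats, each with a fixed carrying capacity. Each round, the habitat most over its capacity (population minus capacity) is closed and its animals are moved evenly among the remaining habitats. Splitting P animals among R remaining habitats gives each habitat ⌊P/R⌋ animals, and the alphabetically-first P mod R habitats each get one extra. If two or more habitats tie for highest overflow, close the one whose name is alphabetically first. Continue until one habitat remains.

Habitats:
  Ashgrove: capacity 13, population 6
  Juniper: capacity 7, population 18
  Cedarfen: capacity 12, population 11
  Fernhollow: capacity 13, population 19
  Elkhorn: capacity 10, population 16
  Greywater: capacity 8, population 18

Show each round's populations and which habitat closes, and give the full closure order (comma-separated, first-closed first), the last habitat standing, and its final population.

Round 1: Ashgrove=6 Cedarfen=11 Elkhorn=16 Fernhollow=19 Greywater=18 Juniper=18 → close Juniper (overflow 11)
  18÷5 = 3 each, +1 to first 3
Round 2: Ashgrove=10 Cedarfen=15 Elkhorn=20 Fernhollow=22 Greywater=21 → close Greywater (overflow 13)
  21÷4 = 5 each, +1 to first 1
Round 3: Ashgrove=16 Cedarfen=20 Elkhorn=25 Fernhollow=27 → close Elkhorn (overflow 15)
  25÷3 = 8 each, +1 to first 1
Round 4: Ashgrove=25 Cedarfen=28 Fernhollow=35 → close Fernhollow (overflow 22)
  35÷2 = 17 each, +1 to first 1
Round 5: Ashgrove=43 Cedarfen=45 → close Cedarfen (overflow 33)
  45÷1 = 45 each, +1 to first 0

Closure order: Juniper, Greywater, Elkhorn, Fernhollow, Cedarfen
Last habitat: Ashgrove with 88 animals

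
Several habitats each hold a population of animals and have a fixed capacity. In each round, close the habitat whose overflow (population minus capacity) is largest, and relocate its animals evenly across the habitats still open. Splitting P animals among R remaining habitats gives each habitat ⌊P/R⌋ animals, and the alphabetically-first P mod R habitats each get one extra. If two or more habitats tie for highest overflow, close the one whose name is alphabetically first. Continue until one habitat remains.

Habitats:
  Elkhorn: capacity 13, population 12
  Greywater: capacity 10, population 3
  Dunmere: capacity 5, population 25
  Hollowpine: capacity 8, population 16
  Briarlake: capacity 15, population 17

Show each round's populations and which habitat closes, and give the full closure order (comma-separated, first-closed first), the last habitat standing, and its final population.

Closure order: Dunmere, Hollowpine, Briarlake, Elkhorn
Last habitat: Greywater with 73 animals

Round 1: Briarlake=17 Dunmere=25 Elkhorn=12 Greywater=3 Hollowpine=16 → close Dunmere (overflow 20)
  25÷4 = 6 each, +1 to first 1
Round 2: Briarlake=24 Elkhorn=18 Greywater=9 Hollowpine=22 → close Hollowpine (overflow 14)
  22÷3 = 7 each, +1 to first 1
Round 3: Briarlake=32 Elkhorn=25 Greywater=16 → close Briarlake (overflow 17)
  32÷2 = 16 each, +1 to first 0
Round 4: Elkhorn=41 Greywater=32 → close Elkhorn (overflow 28)
  41÷1 = 41 each, +1 to first 0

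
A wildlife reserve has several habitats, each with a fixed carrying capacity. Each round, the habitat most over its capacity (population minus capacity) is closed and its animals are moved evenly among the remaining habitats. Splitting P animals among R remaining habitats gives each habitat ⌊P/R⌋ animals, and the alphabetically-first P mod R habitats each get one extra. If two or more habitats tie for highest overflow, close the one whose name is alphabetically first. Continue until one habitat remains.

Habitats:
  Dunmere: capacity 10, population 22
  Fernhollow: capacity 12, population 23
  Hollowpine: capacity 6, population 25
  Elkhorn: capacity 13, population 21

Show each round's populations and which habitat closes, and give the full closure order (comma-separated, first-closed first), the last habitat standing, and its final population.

Closure order: Hollowpine, Dunmere, Fernhollow
Last habitat: Elkhorn with 91 animals

Round 1: Dunmere=22 Elkhorn=21 Fernhollow=23 Hollowpine=25 → close Hollowpine (overflow 19)
  25÷3 = 8 each, +1 to first 1
Round 2: Dunmere=31 Elkhorn=29 Fernhollow=31 → close Dunmere (overflow 21)
  31÷2 = 15 each, +1 to first 1
Round 3: Elkhorn=45 Fernhollow=46 → close Fernhollow (overflow 34)
  46÷1 = 46 each, +1 to first 0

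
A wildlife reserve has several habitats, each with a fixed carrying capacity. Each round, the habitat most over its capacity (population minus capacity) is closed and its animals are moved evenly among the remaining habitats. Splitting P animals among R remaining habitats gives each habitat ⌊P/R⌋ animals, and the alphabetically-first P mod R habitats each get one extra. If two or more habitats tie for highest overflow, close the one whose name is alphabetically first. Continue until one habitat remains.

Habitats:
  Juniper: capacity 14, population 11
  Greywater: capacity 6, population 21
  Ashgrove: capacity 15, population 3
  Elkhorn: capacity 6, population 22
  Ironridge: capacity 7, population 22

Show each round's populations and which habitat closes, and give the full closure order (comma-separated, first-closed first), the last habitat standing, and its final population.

Round 1: Ashgrove=3 Elkhorn=22 Greywater=21 Ironridge=22 Juniper=11 → close Elkhorn (overflow 16)
  22÷4 = 5 each, +1 to first 2
Round 2: Ashgrove=9 Greywater=27 Ironridge=27 Juniper=16 → close Greywater (overflow 21)
  27÷3 = 9 each, +1 to first 0
Round 3: Ashgrove=18 Ironridge=36 Juniper=25 → close Ironridge (overflow 29)
  36÷2 = 18 each, +1 to first 0
Round 4: Ashgrove=36 Juniper=43 → close Juniper (overflow 29)
  43÷1 = 43 each, +1 to first 0

Closure order: Elkhorn, Greywater, Ironridge, Juniper
Last habitat: Ashgrove with 79 animals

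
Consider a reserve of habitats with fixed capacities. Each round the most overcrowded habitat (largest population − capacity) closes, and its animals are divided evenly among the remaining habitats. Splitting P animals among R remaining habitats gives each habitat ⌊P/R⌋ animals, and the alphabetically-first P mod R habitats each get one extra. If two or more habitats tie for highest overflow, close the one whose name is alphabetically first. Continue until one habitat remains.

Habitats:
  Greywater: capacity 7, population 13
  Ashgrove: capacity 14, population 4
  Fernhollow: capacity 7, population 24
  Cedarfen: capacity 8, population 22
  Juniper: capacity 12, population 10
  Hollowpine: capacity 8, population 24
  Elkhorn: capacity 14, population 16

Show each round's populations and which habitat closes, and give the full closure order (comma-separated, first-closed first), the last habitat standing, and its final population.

Round 1: Ashgrove=4 Cedarfen=22 Elkhorn=16 Fernhollow=24 Greywater=13 Hollowpine=24 Juniper=10 → close Fernhollow (overflow 17)
  24÷6 = 4 each, +1 to first 0
Round 2: Ashgrove=8 Cedarfen=26 Elkhorn=20 Greywater=17 Hollowpine=28 Juniper=14 → close Hollowpine (overflow 20)
  28÷5 = 5 each, +1 to first 3
Round 3: Ashgrove=14 Cedarfen=32 Elkhorn=26 Greywater=22 Juniper=19 → close Cedarfen (overflow 24)
  32÷4 = 8 each, +1 to first 0
Round 4: Ashgrove=22 Elkhorn=34 Greywater=30 Juniper=27 → close Greywater (overflow 23)
  30÷3 = 10 each, +1 to first 0
Round 5: Ashgrove=32 Elkhorn=44 Juniper=37 → close Elkhorn (overflow 30)
  44÷2 = 22 each, +1 to first 0
Round 6: Ashgrove=54 Juniper=59 → close Juniper (overflow 47)
  59÷1 = 59 each, +1 to first 0

Closure order: Fernhollow, Hollowpine, Cedarfen, Greywater, Elkhorn, Juniper
Last habitat: Ashgrove with 113 animals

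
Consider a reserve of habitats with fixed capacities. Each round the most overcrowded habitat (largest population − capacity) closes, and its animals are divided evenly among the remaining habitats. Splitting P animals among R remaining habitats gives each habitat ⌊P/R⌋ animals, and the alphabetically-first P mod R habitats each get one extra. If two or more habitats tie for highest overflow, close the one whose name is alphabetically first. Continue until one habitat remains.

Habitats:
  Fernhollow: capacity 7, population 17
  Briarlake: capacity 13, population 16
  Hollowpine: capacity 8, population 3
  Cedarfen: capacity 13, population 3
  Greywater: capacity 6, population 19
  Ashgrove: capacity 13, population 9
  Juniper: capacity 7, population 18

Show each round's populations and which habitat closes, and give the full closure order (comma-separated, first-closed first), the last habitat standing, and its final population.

Round 1: Ashgrove=9 Briarlake=16 Cedarfen=3 Fernhollow=17 Greywater=19 Hollowpine=3 Juniper=18 → close Greywater (overflow 13)
  19÷6 = 3 each, +1 to first 1
Round 2: Ashgrove=13 Briarlake=19 Cedarfen=6 Fernhollow=20 Hollowpine=6 Juniper=21 → close Juniper (overflow 14)
  21÷5 = 4 each, +1 to first 1
Round 3: Ashgrove=18 Briarlake=23 Cedarfen=10 Fernhollow=24 Hollowpine=10 → close Fernhollow (overflow 17)
  24÷4 = 6 each, +1 to first 0
Round 4: Ashgrove=24 Briarlake=29 Cedarfen=16 Hollowpine=16 → close Briarlake (overflow 16)
  29÷3 = 9 each, +1 to first 2
Round 5: Ashgrove=34 Cedarfen=26 Hollowpine=25 → close Ashgrove (overflow 21)
  34÷2 = 17 each, +1 to first 0
Round 6: Cedarfen=43 Hollowpine=42 → close Hollowpine (overflow 34)
  42÷1 = 42 each, +1 to first 0

Closure order: Greywater, Juniper, Fernhollow, Briarlake, Ashgrove, Hollowpine
Last habitat: Cedarfen with 85 animals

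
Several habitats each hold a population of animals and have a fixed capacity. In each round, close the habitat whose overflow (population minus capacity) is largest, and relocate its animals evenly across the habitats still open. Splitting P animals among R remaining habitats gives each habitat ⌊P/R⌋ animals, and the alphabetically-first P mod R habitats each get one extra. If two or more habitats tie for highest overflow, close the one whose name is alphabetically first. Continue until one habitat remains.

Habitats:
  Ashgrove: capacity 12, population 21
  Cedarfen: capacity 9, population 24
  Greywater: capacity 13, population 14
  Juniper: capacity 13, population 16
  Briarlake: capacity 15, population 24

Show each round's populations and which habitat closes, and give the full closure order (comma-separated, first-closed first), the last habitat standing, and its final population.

Closure order: Cedarfen, Ashgrove, Briarlake, Juniper
Last habitat: Greywater with 99 animals

Round 1: Ashgrove=21 Briarlake=24 Cedarfen=24 Greywater=14 Juniper=16 → close Cedarfen (overflow 15)
  24÷4 = 6 each, +1 to first 0
Round 2: Ashgrove=27 Briarlake=30 Greywater=20 Juniper=22 → close Ashgrove (overflow 15)
  27÷3 = 9 each, +1 to first 0
Round 3: Briarlake=39 Greywater=29 Juniper=31 → close Briarlake (overflow 24)
  39÷2 = 19 each, +1 to first 1
Round 4: Greywater=49 Juniper=50 → close Juniper (overflow 37)
  50÷1 = 50 each, +1 to first 0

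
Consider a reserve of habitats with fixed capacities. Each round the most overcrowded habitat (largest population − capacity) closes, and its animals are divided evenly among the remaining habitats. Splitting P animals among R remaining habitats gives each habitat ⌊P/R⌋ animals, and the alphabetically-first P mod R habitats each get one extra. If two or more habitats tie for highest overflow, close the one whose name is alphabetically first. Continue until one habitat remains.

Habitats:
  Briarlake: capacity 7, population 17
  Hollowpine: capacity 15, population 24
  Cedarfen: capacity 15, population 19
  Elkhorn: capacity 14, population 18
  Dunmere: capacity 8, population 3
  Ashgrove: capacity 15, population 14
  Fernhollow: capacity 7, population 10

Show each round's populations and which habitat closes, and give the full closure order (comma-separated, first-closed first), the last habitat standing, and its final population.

Round 1: Ashgrove=14 Briarlake=17 Cedarfen=19 Dunmere=3 Elkhorn=18 Fernhollow=10 Hollowpine=24 → close Briarlake (overflow 10)
  17÷6 = 2 each, +1 to first 5
Round 2: Ashgrove=17 Cedarfen=22 Dunmere=6 Elkhorn=21 Fernhollow=13 Hollowpine=26 → close Hollowpine (overflow 11)
  26÷5 = 5 each, +1 to first 1
Round 3: Ashgrove=23 Cedarfen=27 Dunmere=11 Elkhorn=26 Fernhollow=18 → close Cedarfen (overflow 12)
  27÷4 = 6 each, +1 to first 3
Round 4: Ashgrove=30 Dunmere=18 Elkhorn=33 Fernhollow=24 → close Elkhorn (overflow 19)
  33÷3 = 11 each, +1 to first 0
Round 5: Ashgrove=41 Dunmere=29 Fernhollow=35 → close Fernhollow (overflow 28)
  35÷2 = 17 each, +1 to first 1
Round 6: Ashgrove=59 Dunmere=46 → close Ashgrove (overflow 44)
  59÷1 = 59 each, +1 to first 0

Closure order: Briarlake, Hollowpine, Cedarfen, Elkhorn, Fernhollow, Ashgrove
Last habitat: Dunmere with 105 animals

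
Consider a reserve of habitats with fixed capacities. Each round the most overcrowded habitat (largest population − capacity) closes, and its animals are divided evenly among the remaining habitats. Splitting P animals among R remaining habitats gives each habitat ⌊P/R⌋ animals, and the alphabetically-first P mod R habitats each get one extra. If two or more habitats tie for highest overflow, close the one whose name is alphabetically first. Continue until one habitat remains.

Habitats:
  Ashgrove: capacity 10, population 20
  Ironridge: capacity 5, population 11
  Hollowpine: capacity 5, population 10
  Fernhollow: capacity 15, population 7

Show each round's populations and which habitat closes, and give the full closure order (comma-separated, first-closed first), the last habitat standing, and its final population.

Closure order: Ashgrove, Hollowpine, Ironridge
Last habitat: Fernhollow with 48 animals

Round 1: Ashgrove=20 Fernhollow=7 Hollowpine=10 Ironridge=11 → close Ashgrove (overflow 10)
  20÷3 = 6 each, +1 to first 2
Round 2: Fernhollow=14 Hollowpine=17 Ironridge=17 → close Hollowpine (overflow 12)
  17÷2 = 8 each, +1 to first 1
Round 3: Fernhollow=23 Ironridge=25 → close Ironridge (overflow 20)
  25÷1 = 25 each, +1 to first 0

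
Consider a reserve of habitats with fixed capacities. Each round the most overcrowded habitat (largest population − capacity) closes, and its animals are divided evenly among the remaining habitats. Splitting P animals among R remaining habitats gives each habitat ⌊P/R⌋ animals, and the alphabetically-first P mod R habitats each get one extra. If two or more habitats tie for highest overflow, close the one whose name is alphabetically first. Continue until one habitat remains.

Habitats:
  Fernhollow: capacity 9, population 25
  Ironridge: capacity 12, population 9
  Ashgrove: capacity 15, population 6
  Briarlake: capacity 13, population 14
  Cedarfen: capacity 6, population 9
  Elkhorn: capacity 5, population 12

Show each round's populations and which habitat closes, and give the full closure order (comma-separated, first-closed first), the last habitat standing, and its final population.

Closure order: Fernhollow, Elkhorn, Cedarfen, Briarlake, Ironridge
Last habitat: Ashgrove with 75 animals

Round 1: Ashgrove=6 Briarlake=14 Cedarfen=9 Elkhorn=12 Fernhollow=25 Ironridge=9 → close Fernhollow (overflow 16)
  25÷5 = 5 each, +1 to first 0
Round 2: Ashgrove=11 Briarlake=19 Cedarfen=14 Elkhorn=17 Ironridge=14 → close Elkhorn (overflow 12)
  17÷4 = 4 each, +1 to first 1
Round 3: Ashgrove=16 Briarlake=23 Cedarfen=18 Ironridge=18 → close Cedarfen (overflow 12)
  18÷3 = 6 each, +1 to first 0
Round 4: Ashgrove=22 Briarlake=29 Ironridge=24 → close Briarlake (overflow 16)
  29÷2 = 14 each, +1 to first 1
Round 5: Ashgrove=37 Ironridge=38 → close Ironridge (overflow 26)
  38÷1 = 38 each, +1 to first 0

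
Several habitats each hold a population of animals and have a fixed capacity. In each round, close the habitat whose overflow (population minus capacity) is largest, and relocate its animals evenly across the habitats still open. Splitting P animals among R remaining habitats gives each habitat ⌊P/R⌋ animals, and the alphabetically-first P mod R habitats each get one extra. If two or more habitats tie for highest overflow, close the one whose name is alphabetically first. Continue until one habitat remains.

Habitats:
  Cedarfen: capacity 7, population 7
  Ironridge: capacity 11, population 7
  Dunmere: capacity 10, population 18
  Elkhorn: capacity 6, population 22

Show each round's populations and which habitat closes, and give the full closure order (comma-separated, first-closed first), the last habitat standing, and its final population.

Round 1: Cedarfen=7 Dunmere=18 Elkhorn=22 Ironridge=7 → close Elkhorn (overflow 16)
  22÷3 = 7 each, +1 to first 1
Round 2: Cedarfen=15 Dunmere=25 Ironridge=14 → close Dunmere (overflow 15)
  25÷2 = 12 each, +1 to first 1
Round 3: Cedarfen=28 Ironridge=26 → close Cedarfen (overflow 21)
  28÷1 = 28 each, +1 to first 0

Closure order: Elkhorn, Dunmere, Cedarfen
Last habitat: Ironridge with 54 animals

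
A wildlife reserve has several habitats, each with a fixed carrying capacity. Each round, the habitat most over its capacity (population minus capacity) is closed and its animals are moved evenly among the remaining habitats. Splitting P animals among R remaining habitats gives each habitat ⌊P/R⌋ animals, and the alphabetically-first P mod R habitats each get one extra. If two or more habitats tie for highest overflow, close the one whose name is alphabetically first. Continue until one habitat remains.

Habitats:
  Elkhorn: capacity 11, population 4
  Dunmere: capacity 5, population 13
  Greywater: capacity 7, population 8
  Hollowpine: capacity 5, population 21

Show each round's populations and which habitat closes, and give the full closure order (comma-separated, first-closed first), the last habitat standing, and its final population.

Closure order: Hollowpine, Dunmere, Greywater
Last habitat: Elkhorn with 46 animals

Round 1: Dunmere=13 Elkhorn=4 Greywater=8 Hollowpine=21 → close Hollowpine (overflow 16)
  21÷3 = 7 each, +1 to first 0
Round 2: Dunmere=20 Elkhorn=11 Greywater=15 → close Dunmere (overflow 15)
  20÷2 = 10 each, +1 to first 0
Round 3: Elkhorn=21 Greywater=25 → close Greywater (overflow 18)
  25÷1 = 25 each, +1 to first 0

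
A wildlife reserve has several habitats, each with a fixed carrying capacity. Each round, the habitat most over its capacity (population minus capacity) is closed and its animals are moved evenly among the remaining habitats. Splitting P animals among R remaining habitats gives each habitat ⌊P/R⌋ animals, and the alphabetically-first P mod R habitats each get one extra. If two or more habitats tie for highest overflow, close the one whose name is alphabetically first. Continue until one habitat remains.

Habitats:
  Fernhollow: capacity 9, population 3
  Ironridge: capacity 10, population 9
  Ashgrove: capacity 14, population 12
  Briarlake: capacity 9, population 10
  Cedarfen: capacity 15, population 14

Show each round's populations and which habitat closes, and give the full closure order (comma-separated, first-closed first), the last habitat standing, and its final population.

Closure order: Briarlake, Cedarfen, Ashgrove, Ironridge
Last habitat: Fernhollow with 48 animals

Round 1: Ashgrove=12 Briarlake=10 Cedarfen=14 Fernhollow=3 Ironridge=9 → close Briarlake (overflow 1)
  10÷4 = 2 each, +1 to first 2
Round 2: Ashgrove=15 Cedarfen=17 Fernhollow=5 Ironridge=11 → close Cedarfen (overflow 2)
  17÷3 = 5 each, +1 to first 2
Round 3: Ashgrove=21 Fernhollow=11 Ironridge=16 → close Ashgrove (overflow 7)
  21÷2 = 10 each, +1 to first 1
Round 4: Fernhollow=22 Ironridge=26 → close Ironridge (overflow 16)
  26÷1 = 26 each, +1 to first 0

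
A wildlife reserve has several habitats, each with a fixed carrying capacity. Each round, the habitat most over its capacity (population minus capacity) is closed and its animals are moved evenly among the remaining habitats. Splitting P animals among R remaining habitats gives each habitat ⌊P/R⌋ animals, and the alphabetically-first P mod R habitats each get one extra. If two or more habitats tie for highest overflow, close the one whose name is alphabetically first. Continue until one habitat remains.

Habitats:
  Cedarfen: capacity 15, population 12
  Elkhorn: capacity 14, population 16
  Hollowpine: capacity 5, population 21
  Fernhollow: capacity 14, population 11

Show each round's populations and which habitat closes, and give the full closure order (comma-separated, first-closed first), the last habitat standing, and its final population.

Round 1: Cedarfen=12 Elkhorn=16 Fernhollow=11 Hollowpine=21 → close Hollowpine (overflow 16)
  21÷3 = 7 each, +1 to first 0
Round 2: Cedarfen=19 Elkhorn=23 Fernhollow=18 → close Elkhorn (overflow 9)
  23÷2 = 11 each, +1 to first 1
Round 3: Cedarfen=31 Fernhollow=29 → close Cedarfen (overflow 16)
  31÷1 = 31 each, +1 to first 0

Closure order: Hollowpine, Elkhorn, Cedarfen
Last habitat: Fernhollow with 60 animals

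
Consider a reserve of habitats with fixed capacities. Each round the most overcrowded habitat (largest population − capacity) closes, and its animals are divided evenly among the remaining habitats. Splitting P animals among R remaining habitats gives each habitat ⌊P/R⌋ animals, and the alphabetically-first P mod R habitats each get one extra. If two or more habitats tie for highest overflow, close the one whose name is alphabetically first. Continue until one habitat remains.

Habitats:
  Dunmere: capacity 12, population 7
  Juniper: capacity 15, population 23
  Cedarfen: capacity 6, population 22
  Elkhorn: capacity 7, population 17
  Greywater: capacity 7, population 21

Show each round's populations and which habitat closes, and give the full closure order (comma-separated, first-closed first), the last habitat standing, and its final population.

Closure order: Cedarfen, Greywater, Elkhorn, Juniper
Last habitat: Dunmere with 90 animals

Round 1: Cedarfen=22 Dunmere=7 Elkhorn=17 Greywater=21 Juniper=23 → close Cedarfen (overflow 16)
  22÷4 = 5 each, +1 to first 2
Round 2: Dunmere=13 Elkhorn=23 Greywater=26 Juniper=28 → close Greywater (overflow 19)
  26÷3 = 8 each, +1 to first 2
Round 3: Dunmere=22 Elkhorn=32 Juniper=36 → close Elkhorn (overflow 25)
  32÷2 = 16 each, +1 to first 0
Round 4: Dunmere=38 Juniper=52 → close Juniper (overflow 37)
  52÷1 = 52 each, +1 to first 0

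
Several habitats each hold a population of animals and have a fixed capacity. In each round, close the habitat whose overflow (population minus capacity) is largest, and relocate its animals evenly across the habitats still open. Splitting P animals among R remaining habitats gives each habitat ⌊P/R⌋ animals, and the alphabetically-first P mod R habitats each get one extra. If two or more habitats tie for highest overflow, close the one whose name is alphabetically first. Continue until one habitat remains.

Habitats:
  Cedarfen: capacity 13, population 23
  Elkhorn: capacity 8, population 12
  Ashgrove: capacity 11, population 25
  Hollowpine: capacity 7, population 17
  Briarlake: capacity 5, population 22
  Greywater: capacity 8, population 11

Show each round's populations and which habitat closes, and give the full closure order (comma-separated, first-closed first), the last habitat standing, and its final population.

Closure order: Briarlake, Ashgrove, Cedarfen, Hollowpine, Elkhorn
Last habitat: Greywater with 110 animals

Round 1: Ashgrove=25 Briarlake=22 Cedarfen=23 Elkhorn=12 Greywater=11 Hollowpine=17 → close Briarlake (overflow 17)
  22÷5 = 4 each, +1 to first 2
Round 2: Ashgrove=30 Cedarfen=28 Elkhorn=16 Greywater=15 Hollowpine=21 → close Ashgrove (overflow 19)
  30÷4 = 7 each, +1 to first 2
Round 3: Cedarfen=36 Elkhorn=24 Greywater=22 Hollowpine=28 → close Cedarfen (overflow 23)
  36÷3 = 12 each, +1 to first 0
Round 4: Elkhorn=36 Greywater=34 Hollowpine=40 → close Hollowpine (overflow 33)
  40÷2 = 20 each, +1 to first 0
Round 5: Elkhorn=56 Greywater=54 → close Elkhorn (overflow 48)
  56÷1 = 56 each, +1 to first 0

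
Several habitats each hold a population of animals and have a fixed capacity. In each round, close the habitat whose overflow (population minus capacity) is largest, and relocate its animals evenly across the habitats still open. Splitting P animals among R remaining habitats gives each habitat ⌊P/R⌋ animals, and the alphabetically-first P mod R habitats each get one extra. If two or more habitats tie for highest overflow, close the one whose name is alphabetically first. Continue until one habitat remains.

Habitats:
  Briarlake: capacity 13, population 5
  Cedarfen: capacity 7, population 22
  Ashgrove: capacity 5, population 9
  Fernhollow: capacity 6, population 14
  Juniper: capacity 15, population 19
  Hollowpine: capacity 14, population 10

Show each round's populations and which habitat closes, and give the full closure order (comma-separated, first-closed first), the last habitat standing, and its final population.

Round 1: Ashgrove=9 Briarlake=5 Cedarfen=22 Fernhollow=14 Hollowpine=10 Juniper=19 → close Cedarfen (overflow 15)
  22÷5 = 4 each, +1 to first 2
Round 2: Ashgrove=14 Briarlake=10 Fernhollow=18 Hollowpine=14 Juniper=23 → close Fernhollow (overflow 12)
  18÷4 = 4 each, +1 to first 2
Round 3: Ashgrove=19 Briarlake=15 Hollowpine=18 Juniper=27 → close Ashgrove (overflow 14)
  19÷3 = 6 each, +1 to first 1
Round 4: Briarlake=22 Hollowpine=24 Juniper=33 → close Juniper (overflow 18)
  33÷2 = 16 each, +1 to first 1
Round 5: Briarlake=39 Hollowpine=40 → close Briarlake (overflow 26)
  39÷1 = 39 each, +1 to first 0

Closure order: Cedarfen, Fernhollow, Ashgrove, Juniper, Briarlake
Last habitat: Hollowpine with 79 animals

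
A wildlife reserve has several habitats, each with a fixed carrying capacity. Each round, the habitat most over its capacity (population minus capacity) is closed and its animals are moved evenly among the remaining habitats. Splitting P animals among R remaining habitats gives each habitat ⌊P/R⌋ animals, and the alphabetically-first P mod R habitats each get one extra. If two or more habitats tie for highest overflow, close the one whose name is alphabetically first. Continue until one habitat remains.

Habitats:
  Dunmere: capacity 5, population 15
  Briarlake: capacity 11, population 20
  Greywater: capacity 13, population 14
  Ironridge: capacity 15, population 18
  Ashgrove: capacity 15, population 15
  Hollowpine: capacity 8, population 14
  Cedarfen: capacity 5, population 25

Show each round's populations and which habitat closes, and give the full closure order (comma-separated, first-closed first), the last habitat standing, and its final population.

Round 1: Ashgrove=15 Briarlake=20 Cedarfen=25 Dunmere=15 Greywater=14 Hollowpine=14 Ironridge=18 → close Cedarfen (overflow 20)
  25÷6 = 4 each, +1 to first 1
Round 2: Ashgrove=20 Briarlake=24 Dunmere=19 Greywater=18 Hollowpine=18 Ironridge=22 → close Dunmere (overflow 14)
  19÷5 = 3 each, +1 to first 4
Round 3: Ashgrove=24 Briarlake=28 Greywater=22 Hollowpine=22 Ironridge=25 → close Briarlake (overflow 17)
  28÷4 = 7 each, +1 to first 0
Round 4: Ashgrove=31 Greywater=29 Hollowpine=29 Ironridge=32 → close Hollowpine (overflow 21)
  29÷3 = 9 each, +1 to first 2
Round 5: Ashgrove=41 Greywater=39 Ironridge=41 → close Ashgrove (overflow 26)
  41÷2 = 20 each, +1 to first 1
Round 6: Greywater=60 Ironridge=61 → close Greywater (overflow 47)
  60÷1 = 60 each, +1 to first 0

Closure order: Cedarfen, Dunmere, Briarlake, Hollowpine, Ashgrove, Greywater
Last habitat: Ironridge with 121 animals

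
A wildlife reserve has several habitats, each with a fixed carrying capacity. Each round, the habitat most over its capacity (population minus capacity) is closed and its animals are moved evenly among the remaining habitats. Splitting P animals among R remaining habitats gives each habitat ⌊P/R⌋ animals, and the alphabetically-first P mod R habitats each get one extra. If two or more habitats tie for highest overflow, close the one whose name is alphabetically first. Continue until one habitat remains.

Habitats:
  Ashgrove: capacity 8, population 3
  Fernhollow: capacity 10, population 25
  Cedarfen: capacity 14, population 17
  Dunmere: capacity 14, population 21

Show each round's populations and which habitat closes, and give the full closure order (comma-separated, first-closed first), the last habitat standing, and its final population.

Closure order: Fernhollow, Dunmere, Cedarfen
Last habitat: Ashgrove with 66 animals

Round 1: Ashgrove=3 Cedarfen=17 Dunmere=21 Fernhollow=25 → close Fernhollow (overflow 15)
  25÷3 = 8 each, +1 to first 1
Round 2: Ashgrove=12 Cedarfen=25 Dunmere=29 → close Dunmere (overflow 15)
  29÷2 = 14 each, +1 to first 1
Round 3: Ashgrove=27 Cedarfen=39 → close Cedarfen (overflow 25)
  39÷1 = 39 each, +1 to first 0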